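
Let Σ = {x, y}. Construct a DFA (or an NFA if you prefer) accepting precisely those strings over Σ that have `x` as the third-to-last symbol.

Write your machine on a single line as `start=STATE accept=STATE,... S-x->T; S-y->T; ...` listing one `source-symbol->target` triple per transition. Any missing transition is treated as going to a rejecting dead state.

A DFA must remember the last 3 symbols (since which symbol is third-to-last isn't known until the input ends). Use one state per possible window of the last ≤3 symbols; accept from those whose window starts with `x`.
15 states suffice.
          x    y  
>  s0     s1   s2 
   s1     s3   s4 
   s2     s5   s6 
   s3     s7   s8 
   s4     s9  s10 
   s5    s11  s12 
   s6    s13  s14 
 * s7     s7   s8 
 * s8     s9  s10 
 * s9    s11  s12 
 * s10   s13  s14 
   s11    s7   s8 
   s12    s9  s10 
   s13   s11  s12 
   s14   s13  s14 
(> = start, * = accepting)

start=s0; accept=s7,s8,s9,s10; s0-x->s1; s0-y->s2; s1-x->s3; s1-y->s4; s2-x->s5; s2-y->s6; s3-x->s7; s3-y->s8; s4-x->s9; s4-y->s10; s5-x->s11; s5-y->s12; s6-x->s13; s6-y->s14; s7-x->s7; s7-y->s8; s8-x->s9; s8-y->s10; s9-x->s11; s9-y->s12; s10-x->s13; s10-y->s14; s11-x->s7; s11-y->s8; s12-x->s9; s12-y->s10; s13-x->s11; s13-y->s12; s14-x->s13; s14-y->s14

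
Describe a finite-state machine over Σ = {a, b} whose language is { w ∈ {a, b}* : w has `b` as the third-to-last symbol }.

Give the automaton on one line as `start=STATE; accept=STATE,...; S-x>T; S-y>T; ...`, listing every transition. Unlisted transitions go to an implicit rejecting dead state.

start=s0; accept=s11,s12,s13,s14; s0-a>s1; s0-b>s2; s1-a>s3; s1-b>s4; s2-a>s5; s2-b>s6; s3-a>s7; s3-b>s8; s4-a>s9; s4-b>s10; s5-a>s11; s5-b>s12; s6-a>s13; s6-b>s14; s7-a>s7; s7-b>s8; s8-a>s9; s8-b>s10; s9-a>s11; s9-b>s12; s10-a>s13; s10-b>s14; s11-a>s7; s11-b>s8; s12-a>s9; s12-b>s10; s13-a>s11; s13-b>s12; s14-a>s13; s14-b>s14

Because acceptance depends on a position counted from the end, the machine has to buffer the most recent 3 symbols. Make each state the string of the last up-to-3 symbols read; on input `x` shift the window left and append `x`. Accept when the buffered window has length 3 and begins with `b`.
15 states suffice.
          a    b  
>  s0     s1   s2 
   s1     s3   s4 
   s2     s5   s6 
   s3     s7   s8 
   s4     s9  s10 
   s5    s11  s12 
   s6    s13  s14 
   s7     s7   s8 
   s8     s9  s10 
   s9    s11  s12 
   s10   s13  s14 
 * s11    s7   s8 
 * s12    s9  s10 
 * s13   s11  s12 
 * s14   s13  s14 
(> = start, * = accepting)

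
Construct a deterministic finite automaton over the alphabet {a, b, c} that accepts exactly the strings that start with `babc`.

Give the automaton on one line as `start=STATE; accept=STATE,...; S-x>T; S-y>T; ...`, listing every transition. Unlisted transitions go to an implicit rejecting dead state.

Walk along `babc` while the input agrees: from S0 take `b` to S1, and so on. Any deviation drops to the rejecting sink S5. Once S4 is reached the prefix is confirmed and every continuation is accepted.
With 6 states:
        a   b   c  
>  S0   S5  S1  S5 
   S1   S2  S5  S5 
   S2   S5  S3  S5 
   S3   S5  S5  S4 
 * S4   S4  S4  S4 
   S5   S5  S5  S5 
(> = start, * = accepting)

start=S0; accept=S4; S0-a>S5; S0-b>S1; S0-c>S5; S1-a>S2; S1-b>S5; S1-c>S5; S2-a>S5; S2-b>S3; S2-c>S5; S3-a>S5; S3-b>S5; S3-c>S4; S4-a>S4; S4-b>S4; S4-c>S4; S5-a>S5; S5-b>S5; S5-c>S5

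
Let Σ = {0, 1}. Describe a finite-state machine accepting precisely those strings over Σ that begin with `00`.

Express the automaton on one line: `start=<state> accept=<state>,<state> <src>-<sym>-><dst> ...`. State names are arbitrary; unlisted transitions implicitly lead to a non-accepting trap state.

start=q0 accept=q2 q0-0->q1 q0-1->q3 q1-0->q2 q1-1->q3 q2-0->q2 q2-1->q2 q3-0->q3 q3-1->q3

Check the first 2 symbols one by one: q0 through q1 record how many have matched `00` so far; any wrong symbol goes to the dead state q3. After all 2 match we enter the accepting sink q2.
With 4 states:
        0   1  
>  q0   q1  q3 
   q1   q2  q3 
 * q2   q2  q2 
   q3   q3  q3 
(> = start, * = accepting)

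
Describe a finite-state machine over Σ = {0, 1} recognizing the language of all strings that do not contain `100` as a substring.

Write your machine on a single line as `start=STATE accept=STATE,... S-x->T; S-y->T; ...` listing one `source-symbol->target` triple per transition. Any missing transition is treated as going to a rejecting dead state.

Track partial matches of the forbidden pattern `100`. State q3 is a dead state reached once `100` has occurred; every other state accepts. q0 means no part of `100` is currently matched.
        0   1  
>* q0   q0  q1 
 * q1   q2  q1 
 * q2   q3  q1 
   q3   q3  q3 
(> = start, * = accepting)

start=q0; accept=q0,q1,q2; q0-0->q0; q0-1->q1; q1-0->q2; q1-1->q1; q2-0->q3; q2-1->q1; q3-0->q3; q3-1->q3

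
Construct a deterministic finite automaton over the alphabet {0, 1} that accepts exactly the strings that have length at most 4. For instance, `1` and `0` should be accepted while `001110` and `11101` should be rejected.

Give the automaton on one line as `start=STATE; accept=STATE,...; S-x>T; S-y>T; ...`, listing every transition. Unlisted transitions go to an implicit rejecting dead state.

start=A; accept=A,B,C,D,E; A-0>B; A-1>B; B-0>C; B-1>C; C-0>D; C-1>D; D-0>E; D-1>E; E-0>F; E-1>F; F-0>F; F-1>F

We only need to distinguish lengths 0, 1, …, 4, and '>4'. Chain A → B → C → D → E → F on every symbol, with F looping. Accepting states: {A, B, C, D, E}.
With 6 states:
       0  1 
>* A   B  B 
 * B   C  C 
 * C   D  D 
 * D   E  E 
 * E   F  F 
   F   F  F 
(> = start, * = accepting)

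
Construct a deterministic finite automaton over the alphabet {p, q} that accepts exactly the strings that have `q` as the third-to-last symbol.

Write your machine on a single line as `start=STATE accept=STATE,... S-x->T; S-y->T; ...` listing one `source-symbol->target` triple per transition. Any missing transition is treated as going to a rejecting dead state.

start=A; accept=L,M,N,O; A-p->B; A-q->C; B-p->D; B-q->E; C-p->F; C-q->G; D-p->H; D-q->I; E-p->J; E-q->K; F-p->L; F-q->M; G-p->N; G-q->O; H-p->H; H-q->I; I-p->J; I-q->K; J-p->L; J-q->M; K-p->N; K-q->O; L-p->H; L-q->I; M-p->J; M-q->K; N-p->L; N-q->M; O-p->N; O-q->O

A DFA must remember the last 3 symbols (since which symbol is third-to-last isn't known until the input ends). Use one state per possible window of the last ≤3 symbols; accept from those whose window starts with `q`.
A 15-state machine:
       p  q 
>  A   B  C 
   B   D  E 
   C   F  G 
   D   H  I 
   E   J  K 
   F   L  M 
   G   N  O 
   H   H  I 
   I   J  K 
   J   L  M 
   K   N  O 
 * L   H  I 
 * M   J  K 
 * N   L  M 
 * O   N  O 
(> = start, * = accepting)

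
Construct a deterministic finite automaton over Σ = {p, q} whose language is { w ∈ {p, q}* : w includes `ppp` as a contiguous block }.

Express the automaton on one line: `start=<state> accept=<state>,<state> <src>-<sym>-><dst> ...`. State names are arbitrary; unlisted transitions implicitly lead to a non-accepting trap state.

start=A accept=D A-p->B A-q->A B-p->C B-q->A C-p->D C-q->A D-p->D D-q->D

Track how much of `ppp` has been matched so far: state A is no progress, D is the absorbing accept state reached once `ppp` has occurred. Intermediate states record partial matches; on a mismatch, fall back to the longest reusable overlap.
       p  q 
>  A   B  A 
   B   C  A 
   C   D  A 
 * D   D  D 
(> = start, * = accepting)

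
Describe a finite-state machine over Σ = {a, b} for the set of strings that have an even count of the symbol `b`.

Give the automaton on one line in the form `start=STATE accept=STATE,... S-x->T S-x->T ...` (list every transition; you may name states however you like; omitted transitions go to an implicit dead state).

start=S0 accept=S0 S0-a->S0 S0-b->S1 S1-a->S1 S1-b->S0

The only thing that matters is how many `b`s have appeared, reduced mod 2. Use one state per residue: S0 for 0, …, S1 for 1. Reading `b` moves to the next residue; anything else stays put. S0 is accepting.
2 states suffice.
        a   b  
>* S0   S0  S1 
   S1   S1  S0 
(> = start, * = accepting)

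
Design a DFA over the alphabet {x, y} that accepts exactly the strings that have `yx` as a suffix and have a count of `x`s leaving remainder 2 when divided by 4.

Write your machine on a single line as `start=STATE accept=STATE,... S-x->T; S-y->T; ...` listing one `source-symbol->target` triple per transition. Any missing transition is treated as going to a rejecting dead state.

Handle the two conditions separately and then intersect. The first has 3 states tracking how much of the suffix `yx` has currently been matched; the second has 4 states tracking the count of `x`s modulo 4. A product state is a pair (one from each), accepting exactly when both do.
12 states suffice.
          x    y  
>  s0     s1   s2 
   s1     s3   s4 
   s2     s5   s2 
   s3     s6   s7 
   s4     s8   s4 
   s5     s3   s4 
   s6     s0   s9 
   s7    s10   s7 
 * s8     s6   s7 
   s9    s11   s9 
   s10    s0   s9 
   s11    s1   s2 
(> = start, * = accepting)

start=s0; accept=s8; s0-x->s1; s0-y->s2; s1-x->s3; s1-y->s4; s2-x->s5; s2-y->s2; s3-x->s6; s3-y->s7; s4-x->s8; s4-y->s4; s5-x->s3; s5-y->s4; s6-x->s0; s6-y->s9; s7-x->s10; s7-y->s7; s8-x->s6; s8-y->s7; s9-x->s11; s9-y->s9; s10-x->s0; s10-y->s9; s11-x->s1; s11-y->s2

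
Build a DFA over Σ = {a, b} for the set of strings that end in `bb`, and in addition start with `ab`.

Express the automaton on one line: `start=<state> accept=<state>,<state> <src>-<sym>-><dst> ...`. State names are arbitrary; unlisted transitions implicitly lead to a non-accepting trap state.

start=q0 accept=q5 q0-a->q1 q0-b->q2 q1-a->q2 q1-b->q3 q2-a->q2 q2-b->q2 q3-a->q4 q3-b->q5 q4-a->q4 q4-b->q3 q5-a->q4 q5-b->q5

Run two small machines in parallel and take their product. The first has 3 states tracking how much of the suffix `bb` has currently been matched; the second has 4 states tracking whether the input so far still matches the prefix `ab`. A product state is a pair (one from each), accepting exactly when both do. Minimizing collapses redundant product states.
6 states suffice.
        a   b  
>  q0   q1  q2 
   q1   q2  q3 
   q2   q2  q2 
   q3   q4  q5 
   q4   q4  q3 
 * q5   q4  q5 
(> = start, * = accepting)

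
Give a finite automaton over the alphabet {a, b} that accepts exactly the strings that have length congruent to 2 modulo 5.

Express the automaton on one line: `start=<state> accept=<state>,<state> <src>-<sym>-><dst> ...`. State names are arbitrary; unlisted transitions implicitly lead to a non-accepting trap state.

Count input length modulo 5: every symbol advances one step around the cycle s0 → s1 → s2 → s3 → s4 → s0. Accept at s2.
A 5-state machine:
        a   b  
>  s0   s1  s1 
   s1   s2  s2 
 * s2   s3  s3 
   s3   s4  s4 
   s4   s0  s0 
(> = start, * = accepting)

start=s0 accept=s2 s0-a->s1 s0-b->s1 s1-a->s2 s1-b->s2 s2-a->s3 s2-b->s3 s3-a->s4 s3-b->s4 s4-a->s0 s4-b->s0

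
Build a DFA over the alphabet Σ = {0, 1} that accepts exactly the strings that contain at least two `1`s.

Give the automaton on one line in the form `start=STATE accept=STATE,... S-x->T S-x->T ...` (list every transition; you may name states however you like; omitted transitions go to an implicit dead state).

Count `1`s, saturating at 3: states A through C mean 0 through 2 `1`s seen; D means more than 2. Each `1` increments (capped at D); other symbols loop. Accept from {C, D}.
       0  1 
>  A   A  B 
   B   B  C 
 * C   C  D 
 * D   D  D 
(> = start, * = accepting)

start=A accept=C,D A-0->A A-1->B B-0->B B-1->C C-0->C C-1->D D-0->D D-1->D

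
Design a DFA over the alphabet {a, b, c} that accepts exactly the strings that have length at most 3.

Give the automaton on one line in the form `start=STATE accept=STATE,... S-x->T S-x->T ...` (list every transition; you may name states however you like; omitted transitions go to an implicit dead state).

Count input length up to 4: every symbol moves from s0 toward s4, which means 'more than 3' and absorbs. Accept from {s0, s1, s2, s3}.
A 5-state machine:
        a   b   c  
>* s0   s1  s1  s1 
 * s1   s2  s2  s2 
 * s2   s3  s3  s3 
 * s3   s4  s4  s4 
   s4   s4  s4  s4 
(> = start, * = accepting)

start=s0 accept=s0,s1,s2,s3 s0-a->s1 s0-b->s1 s0-c->s1 s1-a->s2 s1-b->s2 s1-c->s2 s2-a->s3 s2-b->s3 s2-c->s3 s3-a->s4 s3-b->s4 s3-c->s4 s4-a->s4 s4-b->s4 s4-c->s4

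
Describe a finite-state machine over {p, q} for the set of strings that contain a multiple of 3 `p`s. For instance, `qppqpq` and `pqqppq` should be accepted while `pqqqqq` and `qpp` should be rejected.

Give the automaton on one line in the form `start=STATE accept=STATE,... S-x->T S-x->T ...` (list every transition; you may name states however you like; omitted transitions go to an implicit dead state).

The only thing that matters is how many `p`s have appeared, reduced mod 3. Use one state per residue: s0 for 0, …, s2 for 2. Reading `p` moves to the next residue; anything else stays put. s0 is accepting.
With 3 states:
        p   q  
>* s0   s1  s0 
   s1   s2  s1 
   s2   s0  s2 
(> = start, * = accepting)

start=s0 accept=s0 s0-p->s1 s0-q->s0 s1-p->s2 s1-q->s1 s2-p->s0 s2-q->s2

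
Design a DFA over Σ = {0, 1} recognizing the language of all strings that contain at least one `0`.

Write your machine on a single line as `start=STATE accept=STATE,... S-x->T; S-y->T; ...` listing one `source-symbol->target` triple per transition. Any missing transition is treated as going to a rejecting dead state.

start=q0; accept=q1,q2; q0-0->q1; q0-1->q0; q1-0->q2; q1-1->q1; q2-0->q2; q2-1->q2

Only the number of `0`s matters, and only up to 2. Make a chain q0 → q1 → q2 advanced by each `0` (with q2 absorbing); every other symbol self-loops. The accepting set is {q1, q2}.
        0   1  
>  q0   q1  q0 
 * q1   q2  q1 
 * q2   q2  q2 
(> = start, * = accepting)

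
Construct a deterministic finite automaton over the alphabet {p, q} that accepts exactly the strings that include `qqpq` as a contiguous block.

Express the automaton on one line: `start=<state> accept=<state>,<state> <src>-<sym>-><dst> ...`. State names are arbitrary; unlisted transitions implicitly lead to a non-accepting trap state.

start=s0 accept=s4 s0-p->s0 s0-q->s1 s1-p->s0 s1-q->s2 s2-p->s3 s2-q->s2 s3-p->s0 s3-q->s4 s4-p->s4 s4-q->s4

States s0..s3 record the length of the longest prefix of `qqpq` that matches the current input suffix. Reaching s4 means `qqpq` has been seen, and we stay there forever. Accept from s4.
A 5-state machine:
        p   q  
>  s0   s0  s1 
   s1   s0  s2 
   s2   s3  s2 
   s3   s0  s4 
 * s4   s4  s4 
(> = start, * = accepting)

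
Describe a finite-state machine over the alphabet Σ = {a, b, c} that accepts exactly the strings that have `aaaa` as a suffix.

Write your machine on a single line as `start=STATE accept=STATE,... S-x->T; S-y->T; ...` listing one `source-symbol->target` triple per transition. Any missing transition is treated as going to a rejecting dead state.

Let each state record the length of the longest suffix of the input read so far that is also a prefix of `aaaa`. s1 means the last symbol is `a`; s2 means the last 2 symbols are `aa`; s3 means the last 3 symbols are `aaa`; s4 means the last 4 symbols are `aaaa`. Accept only at s4, where the string currently ends in `aaaa`.
        a   b   c  
>  s0   s1  s0  s0 
   s1   s2  s0  s0 
   s2   s3  s0  s0 
   s3   s4  s0  s0 
 * s4   s4  s0  s0 
(> = start, * = accepting)

start=s0; accept=s4; s0-a->s1; s0-b->s0; s0-c->s0; s1-a->s2; s1-b->s0; s1-c->s0; s2-a->s3; s2-b->s0; s2-c->s0; s3-a->s4; s3-b->s0; s3-c->s0; s4-a->s4; s4-b->s0; s4-c->s0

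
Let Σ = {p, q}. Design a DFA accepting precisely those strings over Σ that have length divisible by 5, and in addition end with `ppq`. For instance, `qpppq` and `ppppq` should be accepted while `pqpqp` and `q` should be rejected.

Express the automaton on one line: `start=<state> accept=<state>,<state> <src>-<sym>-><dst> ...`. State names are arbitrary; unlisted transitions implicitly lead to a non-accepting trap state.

start=A accept=H A-p->B A-q->B B-p->C B-q->C C-p->D C-q->E D-p->F D-q->G E-p->G E-q->G F-p->A F-q->H G-p->A G-q->A H-p->B H-q->B

Run two small machines in parallel and take their product. The first has 5 states tracking the input length modulo 5; the second has 4 states tracking how much of the suffix `ppq` has currently been matched. A product state is a pair (one from each), accepting exactly when both do. After merging equivalent states the machine shrinks.
       p  q 
>  A   B  B 
   B   C  C 
   C   D  E 
   D   F  G 
   E   G  G 
   F   A  H 
   G   A  A 
 * H   B  B 
(> = start, * = accepting)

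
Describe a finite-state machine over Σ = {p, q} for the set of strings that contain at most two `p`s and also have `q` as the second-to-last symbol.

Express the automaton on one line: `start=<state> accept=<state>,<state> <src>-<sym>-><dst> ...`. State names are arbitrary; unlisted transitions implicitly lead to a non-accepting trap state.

Run two small machines in parallel and take their product. The first has 4 states tracking the count of `p`s, saturating at 3; the second has 7 states tracking the last 2 symbols read. A product state is a pair (one from each), accepting exactly when both do. After merging equivalent states the machine shrinks.
       p  q 
>  A   B  C 
   B   D  E 
   C   F  G 
   D   H  I 
   E   J  K 
 * F   D  E 
 * G   F  G 
   H   H  H 
   I   H  L 
 * J   H  I 
 * K   J  K 
 * L   H  L 
(> = start, * = accepting)

start=A accept=F,G,J,K,L A-p->B A-q->C B-p->D B-q->E C-p->F C-q->G D-p->H D-q->I E-p->J E-q->K F-p->D F-q->E G-p->F G-q->G H-p->H H-q->H I-p->H I-q->L J-p->H J-q->I K-p->J K-q->K L-p->H L-q->L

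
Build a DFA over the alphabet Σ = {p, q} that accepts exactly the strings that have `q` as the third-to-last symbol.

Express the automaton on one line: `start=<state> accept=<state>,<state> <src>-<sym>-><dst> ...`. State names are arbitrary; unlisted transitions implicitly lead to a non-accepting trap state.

Because acceptance depends on a position counted from the end, the machine has to buffer the most recent 3 symbols. Make each state the string of the last up-to-3 symbols read; on input `x` shift the window left and append `x`. Accept when the buffered window has length 3 and begins with `q`.
15 states suffice.
          p    q  
>  S0     S1   S2 
   S1     S3   S4 
   S2     S5   S6 
   S3     S7   S8 
   S4     S9  S10 
   S5    S11  S12 
   S6    S13  S14 
   S7     S7   S8 
   S8     S9  S10 
   S9    S11  S12 
   S10   S13  S14 
 * S11    S7   S8 
 * S12    S9  S10 
 * S13   S11  S12 
 * S14   S13  S14 
(> = start, * = accepting)

start=S0 accept=S11,S12,S13,S14 S0-p->S1 S0-q->S2 S1-p->S3 S1-q->S4 S2-p->S5 S2-q->S6 S3-p->S7 S3-q->S8 S4-p->S9 S4-q->S10 S5-p->S11 S5-q->S12 S6-p->S13 S6-q->S14 S7-p->S7 S7-q->S8 S8-p->S9 S8-q->S10 S9-p->S11 S9-q->S12 S10-p->S13 S10-q->S14 S11-p->S7 S11-q->S8 S12-p->S9 S12-q->S10 S13-p->S11 S13-q->S12 S14-p->S13 S14-q->S14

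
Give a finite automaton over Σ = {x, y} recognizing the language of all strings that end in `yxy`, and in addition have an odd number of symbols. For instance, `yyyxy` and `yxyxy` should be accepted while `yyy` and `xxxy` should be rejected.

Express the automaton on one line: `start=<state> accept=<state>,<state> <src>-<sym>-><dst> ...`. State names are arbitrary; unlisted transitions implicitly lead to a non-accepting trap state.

start=S0 accept=S6 S0-x->S1 S0-y->S2 S1-x->S0 S1-y->S3 S2-x->S4 S2-y->S3 S3-x->S5 S3-y->S2 S4-x->S1 S4-y->S6 S5-x->S0 S5-y->S7 S6-x->S4 S6-y->S3 S7-x->S5 S7-y->S2

Run two small machines in parallel and take their product. The first has 4 states tracking how much of the suffix `yxy` has currently been matched; the second has 2 states tracking the input length modulo 2. A product state is a pair (one from each), accepting exactly when both do.
An 8-state machine:
        x   y  
>  S0   S1  S2 
   S1   S0  S3 
   S2   S4  S3 
   S3   S5  S2 
   S4   S1  S6 
   S5   S0  S7 
 * S6   S4  S3 
   S7   S5  S2 
(> = start, * = accepting)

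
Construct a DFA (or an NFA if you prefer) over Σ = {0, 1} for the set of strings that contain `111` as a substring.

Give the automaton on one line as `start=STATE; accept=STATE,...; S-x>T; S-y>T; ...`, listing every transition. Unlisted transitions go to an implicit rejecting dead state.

start=q0; accept=q3; q0-0>q0; q0-1>q1; q1-0>q0; q1-1>q2; q2-0>q0; q2-1>q3; q3-0>q3; q3-1>q3

Track how much of `111` has been matched so far: state q0 is no progress, q3 is the absorbing accept state reached once `111` has occurred. Intermediate states record partial matches; on a mismatch, fall back to the longest reusable overlap.
With 4 states:
        0   1  
>  q0   q0  q1 
   q1   q0  q2 
   q2   q0  q3 
 * q3   q3  q3 
(> = start, * = accepting)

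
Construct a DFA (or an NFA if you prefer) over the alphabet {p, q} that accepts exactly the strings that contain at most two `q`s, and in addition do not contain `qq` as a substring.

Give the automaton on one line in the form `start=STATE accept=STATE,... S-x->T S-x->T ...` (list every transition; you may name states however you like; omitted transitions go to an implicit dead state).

Handle the two conditions separately and then intersect. The first has 4 states tracking the count of `q`s, saturating at 3; the second has 3 states tracking partial matches of the forbidden pattern `qq`. A product state is a pair (one from each), accepting exactly when both do.
With 9 states:
        p   q  
>* S0   S0  S1 
 * S1   S2  S3 
 * S2   S2  S4 
   S3   S3  S5 
 * S4   S6  S5 
   S5   S5  S5 
 * S6   S6  S7 
   S7   S8  S5 
   S8   S8  S7 
(> = start, * = accepting)

start=S0 accept=S0,S1,S2,S4,S6 S0-p->S0 S0-q->S1 S1-p->S2 S1-q->S3 S2-p->S2 S2-q->S4 S3-p->S3 S3-q->S5 S4-p->S6 S4-q->S5 S5-p->S5 S5-q->S5 S6-p->S6 S6-q->S7 S7-p->S8 S7-q->S5 S8-p->S8 S8-q->S7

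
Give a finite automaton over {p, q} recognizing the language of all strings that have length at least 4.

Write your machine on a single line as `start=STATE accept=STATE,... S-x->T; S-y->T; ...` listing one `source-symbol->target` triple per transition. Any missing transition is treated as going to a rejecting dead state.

start=s0; accept=s4,s5; s0-p->s1; s0-q->s1; s1-p->s2; s1-q->s2; s2-p->s3; s2-q->s3; s3-p->s4; s3-q->s4; s4-p->s5; s4-q->s5; s5-p->s5; s5-q->s5

Count input length up to 5: every symbol moves from s0 toward s5, which means 'more than 4' and absorbs. Accept from {s4, s5}.
        p   q  
>  s0   s1  s1 
   s1   s2  s2 
   s2   s3  s3 
   s3   s4  s4 
 * s4   s5  s5 
 * s5   s5  s5 
(> = start, * = accepting)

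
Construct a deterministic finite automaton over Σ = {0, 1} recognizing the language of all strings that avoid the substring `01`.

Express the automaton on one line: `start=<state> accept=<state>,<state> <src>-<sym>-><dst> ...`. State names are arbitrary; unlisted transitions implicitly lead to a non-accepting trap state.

start=q0 accept=q0,q1 q0-0->q1 q0-1->q0 q1-0->q1 q1-1->q2 q2-0->q2 q2-1->q2

This is the complement of 'contains `01`'. Use the same substring-matching states — q0 through q2 holding how much of `01` has just been matched — but flip the accepting set: everything except the trap q2 accepts.
        0   1  
>* q0   q1  q0 
 * q1   q1  q2 
   q2   q2  q2 
(> = start, * = accepting)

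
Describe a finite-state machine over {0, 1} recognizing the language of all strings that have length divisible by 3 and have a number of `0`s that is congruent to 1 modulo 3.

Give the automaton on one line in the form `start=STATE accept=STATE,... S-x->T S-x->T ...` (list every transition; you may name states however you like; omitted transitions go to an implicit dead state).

start=q0 accept=q7 q0-0->q1 q0-1->q2 q1-0->q3 q1-1->q4 q2-0->q4 q2-1->q5 q3-0->q0 q3-1->q6 q4-0->q6 q4-1->q7 q5-0->q7 q5-1->q0 q6-0->q2 q6-1->q8 q7-0->q8 q7-1->q1 q8-0->q5 q8-1->q3

Run two small machines in parallel and take their product. The first has 3 states tracking the input length modulo 3; the second has 3 states tracking the count of `0`s modulo 3. A product state is a pair (one from each), accepting exactly when both do.
9 states suffice.
        0   1  
>  q0   q1  q2 
   q1   q3  q4 
   q2   q4  q5 
   q3   q0  q6 
   q4   q6  q7 
   q5   q7  q0 
   q6   q2  q8 
 * q7   q8  q1 
   q8   q5  q3 
(> = start, * = accepting)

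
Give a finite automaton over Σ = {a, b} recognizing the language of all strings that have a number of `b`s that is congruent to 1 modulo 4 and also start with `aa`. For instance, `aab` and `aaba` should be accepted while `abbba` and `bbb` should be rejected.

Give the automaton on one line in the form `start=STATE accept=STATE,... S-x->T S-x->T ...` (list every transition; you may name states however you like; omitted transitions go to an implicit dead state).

start=s0 accept=s4 s0-a->s1 s0-b->s2 s1-a->s3 s1-b->s2 s2-a->s2 s2-b->s2 s3-a->s3 s3-b->s4 s4-a->s4 s4-b->s5 s5-a->s5 s5-b->s6 s6-a->s6 s6-b->s3

Handle the two conditions separately and then intersect. The first has 4 states tracking the count of `b`s modulo 4; the second has 4 states tracking whether the input so far still matches the prefix `aa`. A product state is a pair (one from each), accepting exactly when both do. Equivalent product states are then merged.
With 7 states:
        a   b  
>  s0   s1  s2 
   s1   s3  s2 
   s2   s2  s2 
   s3   s3  s4 
 * s4   s4  s5 
   s5   s5  s6 
   s6   s6  s3 
(> = start, * = accepting)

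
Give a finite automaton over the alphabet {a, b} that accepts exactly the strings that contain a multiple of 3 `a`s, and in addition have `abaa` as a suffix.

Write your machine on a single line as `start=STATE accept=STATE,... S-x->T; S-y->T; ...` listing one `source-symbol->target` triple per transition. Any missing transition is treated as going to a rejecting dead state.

Handle the two conditions separately and then intersect. The first has 3 states tracking the count of `a`s modulo 3; the second has 5 states tracking how much of the suffix `abaa` has currently been matched. A product state is a pair (one from each), accepting exactly when both do. After merging equivalent states the machine shrinks.
        a   b  
>  s0   s1  s0 
   s1   s2  s3 
   s2   s0  s2 
   s3   s4  s5 
   s4   s6  s2 
   s5   s2  s5 
 * s6   s1  s0 
(> = start, * = accepting)

start=s0; accept=s6; s0-a->s1; s0-b->s0; s1-a->s2; s1-b->s3; s2-a->s0; s2-b->s2; s3-a->s4; s3-b->s5; s4-a->s6; s4-b->s2; s5-a->s2; s5-b->s5; s6-a->s1; s6-b->s0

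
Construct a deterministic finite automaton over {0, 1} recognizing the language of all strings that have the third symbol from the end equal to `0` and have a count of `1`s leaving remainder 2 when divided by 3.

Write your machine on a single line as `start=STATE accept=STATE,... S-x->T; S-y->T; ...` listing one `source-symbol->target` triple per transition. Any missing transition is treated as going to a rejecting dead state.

Build one automaton per condition and run them in lockstep. The first has 15 states tracking the last 3 symbols read; the second has 3 states tracking the count of `1`s modulo 3. A product state is a pair (one from each), accepting exactly when both do. Minimizing collapses redundant product states.
       0  1 
>  A   B  C 
   B   B  D 
   C   E  F 
   D   E  G 
   E   H  I 
   F   J  A 
 * G   J  A 
   H   H  K 
   I   L  A 
   J   M  A 
 * K   L  A 
 * L   M  A 
   M   N  A 
 * N   N  A 
(> = start, * = accepting)

start=A; accept=G,K,L,N; A-0->B; A-1->C; B-0->B; B-1->D; C-0->E; C-1->F; D-0->E; D-1->G; E-0->H; E-1->I; F-0->J; F-1->A; G-0->J; G-1->A; H-0->H; H-1->K; I-0->L; I-1->A; J-0->M; J-1->A; K-0->L; K-1->A; L-0->M; L-1->A; M-0->N; M-1->A; N-0->N; N-1->A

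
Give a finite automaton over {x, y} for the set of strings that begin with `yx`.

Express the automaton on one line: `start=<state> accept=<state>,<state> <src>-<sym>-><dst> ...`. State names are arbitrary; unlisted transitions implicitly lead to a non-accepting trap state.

start=s0 accept=s2 s0-x->s3 s0-y->s1 s1-x->s2 s1-y->s3 s2-x->s2 s2-y->s2 s3-x->s3 s3-y->s3

Walk along `yx` while the input agrees: from s0 take `y` to s1, and so on. Any deviation drops to the rejecting sink s3. Once s2 is reached the prefix is confirmed and every continuation is accepted.
With 4 states:
        x   y  
>  s0   s3  s1 
   s1   s2  s3 
 * s2   s2  s2 
   s3   s3  s3 
(> = start, * = accepting)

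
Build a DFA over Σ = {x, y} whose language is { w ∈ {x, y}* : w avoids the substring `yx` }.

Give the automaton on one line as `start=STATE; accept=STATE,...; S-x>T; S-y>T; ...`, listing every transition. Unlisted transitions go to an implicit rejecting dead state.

start=q0; accept=q0,q1; q0-x>q0; q0-y>q1; q1-x>q2; q1-y>q1; q2-x>q2; q2-y>q2

This is the complement of 'contains `yx`'. Use the same substring-matching states — q0 through q2 holding how much of `yx` has just been matched — but flip the accepting set: everything except the trap q2 accepts.
With 3 states:
        x   y  
>* q0   q0  q1 
 * q1   q2  q1 
   q2   q2  q2 
(> = start, * = accepting)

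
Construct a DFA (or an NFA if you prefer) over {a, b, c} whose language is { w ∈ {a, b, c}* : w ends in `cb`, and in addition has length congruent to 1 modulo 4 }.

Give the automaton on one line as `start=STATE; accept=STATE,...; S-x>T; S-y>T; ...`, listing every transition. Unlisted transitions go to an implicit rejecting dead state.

Run two small machines in parallel and take their product. The first has 3 states tracking how much of the suffix `cb` has currently been matched; the second has 4 states tracking the input length modulo 4. A product state is a pair (one from each), accepting exactly when both do. After merging equivalent states the machine shrinks.
With 6 states:
        a   b   c  
>  q0   q1  q1  q1 
   q1   q2  q2  q2 
   q2   q3  q3  q3 
   q3   q0  q0  q4 
   q4   q1  q5  q1 
 * q5   q2  q2  q2 
(> = start, * = accepting)

start=q0; accept=q5; q0-a>q1; q0-b>q1; q0-c>q1; q1-a>q2; q1-b>q2; q1-c>q2; q2-a>q3; q2-b>q3; q2-c>q3; q3-a>q0; q3-b>q0; q3-c>q4; q4-a>q1; q4-b>q5; q4-c>q1; q5-a>q2; q5-b>q2; q5-c>q2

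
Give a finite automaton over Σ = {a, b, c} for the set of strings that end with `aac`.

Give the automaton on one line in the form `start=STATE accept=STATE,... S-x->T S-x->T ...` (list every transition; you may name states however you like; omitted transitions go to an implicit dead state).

Let each state record the length of the longest suffix of the input read so far that is also a prefix of `aac`. q1 means the last symbol is `a`; q2 means the last 2 symbols are `aa`; q3 means the last 3 symbols are `aac`. Accept only at q3, where the string currently ends in `aac`.
4 states suffice.
        a   b   c  
>  q0   q1  q0  q0 
   q1   q2  q0  q0 
   q2   q2  q0  q3 
 * q3   q1  q0  q0 
(> = start, * = accepting)

start=q0 accept=q3 q0-a->q1 q0-b->q0 q0-c->q0 q1-a->q2 q1-b->q0 q1-c->q0 q2-a->q2 q2-b->q0 q2-c->q3 q3-a->q1 q3-b->q0 q3-c->q0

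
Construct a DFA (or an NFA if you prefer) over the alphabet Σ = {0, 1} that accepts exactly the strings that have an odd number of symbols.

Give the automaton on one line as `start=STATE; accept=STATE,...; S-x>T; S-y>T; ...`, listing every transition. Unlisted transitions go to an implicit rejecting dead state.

Count input length modulo 2: every symbol advances one step around the cycle q0 → q1 → q0. Accept at q1.
A 2-state machine:
        0   1  
>  q0   q1  q1 
 * q1   q0  q0 
(> = start, * = accepting)

start=q0; accept=q1; q0-0>q1; q0-1>q1; q1-0>q0; q1-1>q0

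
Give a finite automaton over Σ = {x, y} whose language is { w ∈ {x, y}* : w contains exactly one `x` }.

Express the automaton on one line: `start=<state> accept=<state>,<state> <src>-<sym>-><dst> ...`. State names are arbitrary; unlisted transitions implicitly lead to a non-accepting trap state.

start=q0 accept=q1 q0-x->q1 q0-y->q0 q1-x->q2 q1-y->q1 q2-x->q2 q2-y->q2

Count `x`s, saturating at 2: state q0 means no `x` yet, q1 means one `x` seen, q2 means more than one. Each `x` increments (capped at q2); other symbols loop. Accept from {q1}.
3 states suffice.
        x   y  
>  q0   q1  q0 
 * q1   q2  q1 
   q2   q2  q2 
(> = start, * = accepting)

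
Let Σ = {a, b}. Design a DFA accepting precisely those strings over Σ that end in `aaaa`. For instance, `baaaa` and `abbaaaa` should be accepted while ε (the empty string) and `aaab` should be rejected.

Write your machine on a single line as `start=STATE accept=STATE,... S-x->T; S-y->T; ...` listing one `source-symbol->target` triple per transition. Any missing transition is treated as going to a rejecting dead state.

start=s0; accept=s4; s0-a->s1; s0-b->s0; s1-a->s2; s1-b->s0; s2-a->s3; s2-b->s0; s3-a->s4; s3-b->s0; s4-a->s4; s4-b->s0

Let each state record the length of the longest suffix of the input read so far that is also a prefix of `aaaa`. s1 means the last symbol is `a`; s2 means the last 2 symbols are `aa`; s3 means the last 3 symbols are `aaa`; s4 means the last 4 symbols are `aaaa`. Accept only at s4, where the string currently ends in `aaaa`.
        a   b  
>  s0   s1  s0 
   s1   s2  s0 
   s2   s3  s0 
   s3   s4  s0 
 * s4   s4  s0 
(> = start, * = accepting)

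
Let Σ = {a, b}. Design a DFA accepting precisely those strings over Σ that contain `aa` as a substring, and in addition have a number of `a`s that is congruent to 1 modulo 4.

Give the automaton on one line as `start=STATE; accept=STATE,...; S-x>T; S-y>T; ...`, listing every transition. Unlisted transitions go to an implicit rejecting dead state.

Build one automaton per condition and run them in lockstep. The first has 3 states tracking whether and how much of `aa` has been seen; the second has 4 states tracking the count of `a`s modulo 4. A product state is a pair (one from each), accepting exactly when both do.
With 12 states:
          a    b  
>  S0     S1   S0 
   S1     S2   S3 
   S2     S4   S2 
   S3     S5   S3 
   S4     S6   S4 
   S5     S4   S7 
   S6     S8   S6 
   S7     S9   S7 
 * S8     S2   S8 
   S9     S6  S10 
   S10   S11  S10 
   S11    S8   S0 
(> = start, * = accepting)

start=S0; accept=S8; S0-a>S1; S0-b>S0; S1-a>S2; S1-b>S3; S2-a>S4; S2-b>S2; S3-a>S5; S3-b>S3; S4-a>S6; S4-b>S4; S5-a>S4; S5-b>S7; S6-a>S8; S6-b>S6; S7-a>S9; S7-b>S7; S8-a>S2; S8-b>S8; S9-a>S6; S9-b>S10; S10-a>S11; S10-b>S10; S11-a>S8; S11-b>S0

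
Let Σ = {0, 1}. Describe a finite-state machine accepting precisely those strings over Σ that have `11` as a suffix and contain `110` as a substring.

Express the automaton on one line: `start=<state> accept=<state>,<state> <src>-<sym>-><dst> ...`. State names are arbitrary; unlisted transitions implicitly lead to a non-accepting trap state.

Build one automaton per condition and run them in lockstep. One (3 states) tracks how much of the suffix `11` has currently been matched; the other (4 states) tracks whether and how much of `110` has been seen. Each combined state is a pair, one component from each; accept when both components accept.
        0   1  
>  s0   s0  s1 
   s1   s0  s2 
   s2   s3  s2 
   s3   s3  s4 
   s4   s3  s5 
 * s5   s3  s5 
(> = start, * = accepting)

start=s0 accept=s5 s0-0->s0 s0-1->s1 s1-0->s0 s1-1->s2 s2-0->s3 s2-1->s2 s3-0->s3 s3-1->s4 s4-0->s3 s4-1->s5 s5-0->s3 s5-1->s5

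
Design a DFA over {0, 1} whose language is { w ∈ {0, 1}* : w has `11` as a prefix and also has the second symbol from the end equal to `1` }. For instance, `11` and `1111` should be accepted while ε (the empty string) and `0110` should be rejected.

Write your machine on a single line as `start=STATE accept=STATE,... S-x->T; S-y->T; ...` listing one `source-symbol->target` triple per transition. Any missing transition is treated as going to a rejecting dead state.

start=S0; accept=S3,S4; S0-0->S1; S0-1->S2; S1-0->S1; S1-1->S1; S2-0->S1; S2-1->S3; S3-0->S4; S3-1->S3; S4-0->S5; S4-1->S6; S5-0->S5; S5-1->S6; S6-0->S4; S6-1->S3

Run two small machines in parallel and take their product. One (4 states) tracks whether the input so far still matches the prefix `11`; the other (7 states) tracks the last 2 symbols read. Each combined state is a pair, one component from each; accept when both components accept. Minimizing collapses redundant product states.
With 7 states:
        0   1  
>  S0   S1  S2 
   S1   S1  S1 
   S2   S1  S3 
 * S3   S4  S3 
 * S4   S5  S6 
   S5   S5  S6 
   S6   S4  S3 
(> = start, * = accepting)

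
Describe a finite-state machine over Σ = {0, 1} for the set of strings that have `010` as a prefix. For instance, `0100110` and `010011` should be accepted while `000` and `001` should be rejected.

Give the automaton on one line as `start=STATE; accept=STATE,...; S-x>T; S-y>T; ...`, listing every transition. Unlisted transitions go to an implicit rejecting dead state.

start=s0; accept=s3; s0-0>s1; s0-1>s4; s1-0>s4; s1-1>s2; s2-0>s3; s2-1>s4; s3-0>s3; s3-1>s3; s4-0>s4; s4-1>s4

Walk along `010` while the input agrees: from s0 take `0` to s1, and so on. Any deviation drops to the rejecting sink s4. Once s3 is reached the prefix is confirmed and every continuation is accepted.
5 states suffice.
        0   1  
>  s0   s1  s4 
   s1   s4  s2 
   s2   s3  s4 
 * s3   s3  s3 
   s4   s4  s4 
(> = start, * = accepting)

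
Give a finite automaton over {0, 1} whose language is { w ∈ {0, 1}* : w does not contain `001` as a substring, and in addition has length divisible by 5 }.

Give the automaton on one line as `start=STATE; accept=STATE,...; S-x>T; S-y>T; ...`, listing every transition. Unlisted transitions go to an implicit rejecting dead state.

start=S0; accept=S0,S14,S16; S0-0>S1; S0-1>S2; S1-0>S3; S1-1>S4; S2-0>S5; S2-1>S4; S3-0>S6; S3-1>S7; S4-0>S8; S4-1>S9; S5-0>S6; S5-1>S9; S6-0>S10; S6-1>S11; S7-0>S11; S7-1>S11; S8-0>S10; S8-1>S12; S9-0>S13; S9-1>S12; S10-0>S14; S10-1>S15; S11-0>S15; S11-1>S15; S12-0>S16; S12-1>S0; S13-0>S14; S13-1>S0; S14-0>S17; S14-1>S18; S15-0>S18; S15-1>S18; S16-0>S17; S16-1>S2; S17-0>S3; S17-1>S19; S18-0>S19; S18-1>S19; S19-0>S7; S19-1>S7

Handle the two conditions separately and then intersect. The first has 4 states tracking partial matches of the forbidden pattern `001`; the second has 5 states tracking the input length modulo 5. A product state is a pair (one from each), accepting exactly when both do.
          0    1  
>* S0     S1   S2 
   S1     S3   S4 
   S2     S5   S4 
   S3     S6   S7 
   S4     S8   S9 
   S5     S6   S9 
   S6    S10  S11 
   S7    S11  S11 
   S8    S10  S12 
   S9    S13  S12 
   S10   S14  S15 
   S11   S15  S15 
   S12   S16   S0 
   S13   S14   S0 
 * S14   S17  S18 
   S15   S18  S18 
 * S16   S17   S2 
   S17    S3  S19 
   S18   S19  S19 
   S19    S7   S7 
(> = start, * = accepting)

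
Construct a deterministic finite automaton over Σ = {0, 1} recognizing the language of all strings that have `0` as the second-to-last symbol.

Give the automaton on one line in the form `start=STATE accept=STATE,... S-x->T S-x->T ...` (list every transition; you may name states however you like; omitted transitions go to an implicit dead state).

start=q0 accept=q3,q4 q0-0->q1 q0-1->q2 q1-0->q3 q1-1->q4 q2-0->q5 q2-1->q6 q3-0->q3 q3-1->q4 q4-0->q5 q4-1->q6 q5-0->q3 q5-1->q4 q6-0->q5 q6-1->q6

A DFA must remember the last 2 symbols (since which symbol is second-to-last isn't known until the input ends). Use one state per possible window of the last ≤2 symbols; accept from those whose window starts with `0`.
        0   1  
>  q0   q1  q2 
   q1   q3  q4 
   q2   q5  q6 
 * q3   q3  q4 
 * q4   q5  q6 
   q5   q3  q4 
   q6   q5  q6 
(> = start, * = accepting)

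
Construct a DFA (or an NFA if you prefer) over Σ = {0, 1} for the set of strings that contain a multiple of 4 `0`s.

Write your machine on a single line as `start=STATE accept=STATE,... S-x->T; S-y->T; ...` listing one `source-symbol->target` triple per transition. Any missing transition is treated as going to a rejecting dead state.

Keep the running count of `0`s modulo 4: each `0` advances along the cycle s0 → s1 → s2 → s3 → s0 while other symbols loop. Accept at s0.
A 4-state machine:
        0   1  
>* s0   s1  s0 
   s1   s2  s1 
   s2   s3  s2 
   s3   s0  s3 
(> = start, * = accepting)

start=s0; accept=s0; s0-0->s1; s0-1->s0; s1-0->s2; s1-1->s1; s2-0->s3; s2-1->s2; s3-0->s0; s3-1->s3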